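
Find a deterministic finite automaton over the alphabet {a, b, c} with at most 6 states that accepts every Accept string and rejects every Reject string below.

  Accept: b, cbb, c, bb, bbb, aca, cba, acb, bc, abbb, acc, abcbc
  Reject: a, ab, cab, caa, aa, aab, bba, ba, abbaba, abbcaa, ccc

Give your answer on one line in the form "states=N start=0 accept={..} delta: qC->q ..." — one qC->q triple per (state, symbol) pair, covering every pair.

Grow the machine one transition at a time. Run the examples from 0; the earliest place one falls off (shortest prefix, ties alphabetical) gets sent to the lowest-numbered state that keeps every Accept/Reject pair distinguishable — a pair clashes when both reach the same state with identical unread suffix — and to a fresh state only if none does.
a: 0a undefined. 0a->0: no, b/ab meet in 0 with "b" left. Open state 1: 0a->1.
b: 0b undefined. 0b->0: ok.
c: 0c undefined. 0c->0: no, b/ccc meet in 0. 0c->1: no, c/a meet in 1. Open state 2: 0c->2.
aa: 1a undefined. 1a->0: no, b/aa meet in 0. 1a->1: ok.
ab: 1b undefined. 1b->0: no, b/ab meet in 0. 1b->1: no, abbb/a meet in 1. 1b->2: no, c/ab meet in 2. Open state 3: 1b->3.
ac: 1c undefined. 1c->0: no, aca/a meet in 1. 1c->1: no, aca/a meet in 1. 1c->2: ok.
ca: 2a undefined. 2a->0: no, b/cab meet in 0. 2a->1: no, aca/a meet in 1. 2a->2: no, c/caa meet in 2. 2a->3: no, aca/ab meet in 3. Open state 4: 2a->4.
cb: 2b undefined. 2b->0: no, cba/a meet in 1. 2b->1: no, cbb/ab meet in 3. 2b->2: ok.
cc: 2c undefined. 2c->0: no, cbb/ccc meet in 2. 2c->1: no, cbb/ccc meet in 2. 2c->2: no, cbb/ccc meet in 2. 2c->3: no, acc/ab meet in 3. 2c->4: ok.
abb: 3b undefined. 3b->0: ok.
abc: 3c undefined. 3c->0: ok.
caa: 4a undefined. 4a->0: no, b/caa meet in 0. 4a->1: ok.
cab: 4b undefined. 4b->0: no, b/cab meet in 0. 4b->1: ok.
ccc: 4c undefined. 4c->0: no, b/ccc meet in 0. 4c->1: ok.
abbaba: 3a undefined. 3a->0: no, b/abbaba meet in 0. 3a->1: ok.
All examples now run through 5 states with every (state, symbol) defined. Accept strings end in {0,2,4}, Reject strings end in {1,3}; accept={0,2,4}.

states=5 start=0 accept={0,2,4} delta: 0a->1 0b->0 0c->2 1a->1 1b->3 1c->2 2a->4 2b->2 2c->4 3a->1 3b->0 3c->0 4a->1 4b->1 4c->1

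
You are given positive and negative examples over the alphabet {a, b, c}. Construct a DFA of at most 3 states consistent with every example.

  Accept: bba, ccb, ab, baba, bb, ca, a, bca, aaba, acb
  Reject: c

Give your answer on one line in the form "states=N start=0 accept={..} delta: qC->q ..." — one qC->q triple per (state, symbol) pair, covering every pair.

states=2 start=0 accept={0} delta: 0a->0 0b->0 0c->1 1a->0 1b->0 1c->0

Grow the machine one transition at a time. Run the examples from 0; the earliest place one falls off (shortest prefix, ties alphabetical) gets sent to the lowest-numbered state that keeps every Accept/Reject pair distinguishable — a pair clashes when both reach the same state with identical unread suffix — and to a fresh state only if none does.
a: 0a undefined. 0a->0: ok.
b: 0b undefined. 0b->0: ok.
c: 0c undefined. 0c->0: no, bba/c meet in 0. Open state 1: 0c->1.
ca: 1a undefined. 1a->0: ok.
cc: 1c undefined. 1c->0: ok.
acb: 1b undefined. 1b->0: ok.
All examples now run through 2 states with every (state, symbol) defined. Accept strings end in {0}, Reject strings end in {1}; accept={0}.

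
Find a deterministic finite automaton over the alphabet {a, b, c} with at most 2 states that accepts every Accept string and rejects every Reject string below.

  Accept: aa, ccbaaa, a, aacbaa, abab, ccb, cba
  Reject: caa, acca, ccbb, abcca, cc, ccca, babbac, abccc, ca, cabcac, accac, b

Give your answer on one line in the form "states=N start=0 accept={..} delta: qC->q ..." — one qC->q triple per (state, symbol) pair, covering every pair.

states=2 start=0 accept={0} delta: 0a->0 0b->1 0c->1 1a->1 1b->0 1c->1

Grow the machine one transition at a time. Run the examples from 0; the earliest place one falls off (shortest prefix, ties alphabetical) gets sent to the lowest-numbered state that keeps every Accept/Reject pair distinguishable — a pair clashes when both reach the same state with identical unread suffix — and to a fresh state only if none does.
a: 0a undefined. 0a->0: ok.
b: 0b undefined. 0b->0: no, aa/b meet in 0. Open state 1: 0b->1.
c: 0c undefined. 0c->0: no, aa/caa meet in 0. 0c->1: ok.
ba: 1a undefined. 1a->0: no, aa/caa meet in 0. 1a->1: ok.
cb: 1b undefined. 1b->0: ok.
cc: 1c undefined. 1c->0: no, aa/acca meet in 0. 1c->1: ok.
All examples now run through 2 states with every (state, symbol) defined. Accept strings end in {0}, Reject strings end in {1}; accept={0}.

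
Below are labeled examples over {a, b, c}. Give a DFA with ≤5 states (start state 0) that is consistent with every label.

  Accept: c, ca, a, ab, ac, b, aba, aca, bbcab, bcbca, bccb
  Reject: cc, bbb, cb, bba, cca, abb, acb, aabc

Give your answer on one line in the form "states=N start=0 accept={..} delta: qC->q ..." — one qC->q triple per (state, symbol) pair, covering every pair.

Grow the machine one transition at a time. Run the examples from 0; the earliest place one falls off (shortest prefix, ties alphabetical) gets sent to the lowest-numbered state that keeps every Accept/Reject pair distinguishable — a pair clashes when both reach the same state with identical unread suffix — and to a fresh state only if none does.
a: 0a undefined. 0a->0: ok.
b: 0b undefined. 0b->0: no, c/aabc meet in 0 with "c" left. Open state 1: 0b->1.
c: 0c undefined. 0c->0: no, c/cc meet in 0. 0c->1: ok.
bb: 1b undefined. 1b->0: no, c/bbb meet in 1. 1b->1: no, c/bbb meet in 1. Open state 2: 1b->2.
bc: 1c undefined. 1c->0: no, a/cc meet in 0. 1c->1: no, c/cc meet in 1. 1c->2: ok.
ca: 1a undefined. 1a->0: ok.
bba: 2a undefined. 2a->0: no, ca/bba meet in 0. 2a->1: no, c/bba meet in 1. 2a->2: ok.
bbb: 2b undefined. 2b->0: no, ca/bbb meet in 0. 2b->1: no, c/bbb meet in 1. 2b->2: ok.
bbc: 2c undefined. 2c->0: ok.
All examples now run through 3 states with every (state, symbol) defined. Accept strings end in {0,1}, Reject strings end in {2}; accept={0,1}.

states=3 start=0 accept={0,1} delta: 0a->0 0b->1 0c->1 1a->0 1b->2 1c->2 2a->2 2b->2 2c->0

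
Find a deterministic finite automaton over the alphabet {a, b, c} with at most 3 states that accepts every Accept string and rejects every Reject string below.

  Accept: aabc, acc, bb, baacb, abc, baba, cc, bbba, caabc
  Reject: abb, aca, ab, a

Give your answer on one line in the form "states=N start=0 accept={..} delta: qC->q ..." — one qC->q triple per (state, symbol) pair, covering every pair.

Fold the examples into a partial DFA from state 0: repeatedly fix the first undefined (state, symbol) met by the shortest-then-alphabetical prefix, trying targets in increasing order and rejecting any under which an Accept and a Reject string meet in one state with the same remainder; add a state when all current targets are rejected. Accepting states are where Accept strings end.
a: 0a undefined. 0a->0: no, bb/abb meet in 0 with "bb" left. Open state 1: 0a->1.
b: 0b undefined. 0b->0: no, bbba/a meet in 1. 0b->1: no, bb/ab meet in 1 with "b" left. Open state 2: 0b->2.
c: 0c undefined. 0c->0: ok.
aa: 1a undefined. 1a->0: ok.
ab: 1b undefined. 1b->0: no, abc/ab meet in 0. 1b->1: ok.
ac: 1c undefined. 1c->0: ok.
ba: 2a undefined. 2a->0: ok.
bb: 2b undefined. 2b->0: ok.
aabc: 2c undefined. 2c->0: ok.
All examples now run through 3 states with every (state, symbol) defined. Accept strings end in {0,2}, Reject strings end in {1}; accept={0,2}.

states=3 start=0 accept={0,2} delta: 0a->1 0b->2 0c->0 1a->0 1b->1 1c->0 2a->0 2b->0 2c->0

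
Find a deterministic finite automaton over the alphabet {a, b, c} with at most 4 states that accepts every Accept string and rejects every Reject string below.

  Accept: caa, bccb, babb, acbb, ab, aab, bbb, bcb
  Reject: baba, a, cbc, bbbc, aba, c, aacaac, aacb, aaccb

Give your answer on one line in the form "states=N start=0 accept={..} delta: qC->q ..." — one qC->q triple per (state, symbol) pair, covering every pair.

Grow the machine one transition at a time. Run the examples from 0; the earliest place one falls off (shortest prefix, ties alphabetical) gets sent to the lowest-numbered state that keeps every Accept/Reject pair distinguishable — a pair clashes when both reach the same state with identical unread suffix — and to a fresh state only if none does.
a: 0a undefined. 0a->0: ok.
b: 0b undefined. 0b->0: no, bccb/aaccb meet in 0 with "ccb" left. Open state 1: 0b->1.
c: 0c undefined. 0c->0: no, caa/a meet in 0. 0c->1: no, ab/c meet in 1. Open state 2: 0c->2.
ba: 1a undefined. 1a->0: ok.
bb: 1b undefined. 1b->0: no, babb/baba meet in 0. 1b->1: ok.
bc: 1c undefined. 1c->0: no, bccb/aacb meet in 2 with "b" left. 1c->1: no, bccb/bbbc meet in 1. 1c->2: no, bccb/aaccb meet in 2 with "cb" left. Open state 3: 1c->3.
ca: 2a undefined. 2a->0: no, caa/baba meet in 0. 2a->1: no, caa/baba meet in 0. 2a->2: no, caa/c meet in 2. 2a->3: ok.
cb: 2b undefined. 2b->0: ok.
bcb: 3b undefined. 3b->0: no, bcb/baba meet in 0. 3b->1: ok.
bcc: 3c undefined. 3c->0: ok.
caa: 3a undefined. 3a->0: no, caa/baba meet in 0. 3a->1: ok.
aacc: 2c undefined. 2c->0: no, caa/aaccb meet in 1. 2c->1: no, caa/aaccb meet in 1. 2c->2: ok.
All examples now run through 4 states with every (state, symbol) defined. Accept strings end in {1}, Reject strings end in {0,2,3}; accept={1}.

states=4 start=0 accept={1} delta: 0a->0 0b->1 0c->2 1a->0 1b->1 1c->3 2a->3 2b->0 2c->2 3a->1 3b->1 3c->0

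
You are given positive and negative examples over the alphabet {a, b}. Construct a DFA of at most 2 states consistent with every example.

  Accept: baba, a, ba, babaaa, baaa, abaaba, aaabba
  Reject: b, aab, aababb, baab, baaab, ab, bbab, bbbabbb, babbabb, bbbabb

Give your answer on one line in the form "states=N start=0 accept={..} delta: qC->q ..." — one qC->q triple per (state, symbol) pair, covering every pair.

states=2 start=0 accept={0} delta: 0a->0 0b->1 1a->0 1b->1

Fold the examples into a partial DFA from state 0: repeatedly fix the first undefined (state, symbol) met by the shortest-then-alphabetical prefix, trying targets in increasing order and rejecting any under which an Accept and a Reject string meet in one state with the same remainder; add a state when all current targets are rejected. Accepting states are where Accept strings end.
a: 0a undefined. 0a->0: ok.
b: 0b undefined. 0b->0: no, baba/b meet in 0. Open state 1: 0b->1.
ba: 1a undefined. 1a->0: ok.
bb: 1b undefined. 1b->0: no, baba/aababb meet in 0. 1b->1: ok.
All examples now run through 2 states with every (state, symbol) defined. Accept strings end in {0}, Reject strings end in {1}; accept={0}.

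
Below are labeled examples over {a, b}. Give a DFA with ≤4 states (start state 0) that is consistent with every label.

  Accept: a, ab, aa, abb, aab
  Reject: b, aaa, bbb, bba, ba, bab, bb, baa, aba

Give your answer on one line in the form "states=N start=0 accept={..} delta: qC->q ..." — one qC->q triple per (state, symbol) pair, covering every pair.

states=4 start=0 accept={1,3} delta: 0a->1 0b->2 1a->3 1b->3 2a->2 2b->2 3a->0 3b->1

State merging on the prefix tree: take the shortest (then alphabetical) example prefix whose next move is undefined and point that move at state 0, else 1, else 2, ...; a target is out if some Accept/Reject pair would then sit in one state with the same input left (inseparable). If every existing state is out, open a new one.
a: 0a undefined. 0a->0: no, a/aaa meet in 0. Open state 1: 0a->1.
b: 0b undefined. 0b->0: no, a/bba meet in 1. 0b->1: no, a/b meet in 1. Open state 2: 0b->2.
aa: 1a undefined. 1a->0: no, a/aaa meet in 1. 1a->1: no, a/aaa meet in 1. 1a->2: no, aa/b meet in 2. Open state 3: 1a->3.
ab: 1b undefined. 1b->0: no, a/aba meet in 1. 1b->1: no, aa/aba meet in 3. 1b->2: no, ab/b meet in 2. 1b->3: ok.
ba: 2a undefined. 2a->0: no, a/baa meet in 1. 2a->1: no, a/ba meet in 1. 2a->2: ok.
bb: 2b undefined. 2b->0: no, a/bba meet in 1. 2b->1: no, a/bab meet in 1. 2b->2: ok.
aaa: 3a undefined. 3a->0: ok.
aab: 3b undefined. 3b->0: no, abb/aaa meet in 0. 3b->1: ok.
All examples now run through 4 states with every (state, symbol) defined. Accept strings end in {1,3}, Reject strings end in {0,2}; accept={1,3}.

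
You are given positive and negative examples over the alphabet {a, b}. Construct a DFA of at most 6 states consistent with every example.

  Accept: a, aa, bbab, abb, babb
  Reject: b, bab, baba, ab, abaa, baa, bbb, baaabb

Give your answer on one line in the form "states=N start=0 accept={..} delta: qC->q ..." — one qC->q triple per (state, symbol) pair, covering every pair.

states=4 start=0 accept={0,2} delta: 0a->0 0b->1 1a->2 1b->2 2a->3 2b->3 3a->1 3b->0

Fold the examples into a partial DFA from state 0: repeatedly fix the first undefined (state, symbol) met by the shortest-then-alphabetical prefix, trying targets in increasing order and rejecting any under which an Accept and a Reject string meet in one state with the same remainder; add a state when all current targets are rejected. Accepting states are where Accept strings end.
a: 0a undefined. 0a->0: ok.
b: 0b undefined. 0b->0: no, a/b meet in 0. Open state 1: 0b->1.
ba: 1a undefined. 1a->0: no, a/baba meet in 0. 1a->1: no, abb/bab meet in 1 with "b" left. Open state 2: 1a->2.
bb: 1b undefined. 1b->0: no, bbab/b meet in 1. 1b->1: no, bbab/bab meet in 2 with "b" left. 1b->2: ok.
baa: 2a undefined. 2a->0: no, a/abaa meet in 0. 2a->1: no, babb/baaabb meet in 2 with "bb" left. 2a->2: no, bbab/bab meet in 2 with "b" left. Open state 3: 2a->3.
bab: 2b undefined. 2b->0: no, a/bab meet in 0. 2b->1: no, abb/baba meet in 2. 2b->2: no, abb/bab meet in 2. 2b->3: ok.
baaa: 3a undefined. 3a->0: no, a/baba meet in 0. 3a->1: ok.
babb: 3b undefined. 3b->0: ok.
All examples now run through 4 states with every (state, symbol) defined. Accept strings end in {0,2}, Reject strings end in {1,3}; accept={0,2}.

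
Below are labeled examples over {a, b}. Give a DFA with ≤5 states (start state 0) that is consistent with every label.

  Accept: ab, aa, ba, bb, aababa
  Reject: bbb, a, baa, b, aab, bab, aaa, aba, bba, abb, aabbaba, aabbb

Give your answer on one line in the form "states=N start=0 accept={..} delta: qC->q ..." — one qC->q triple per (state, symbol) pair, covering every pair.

states=2 start=0 accept={0} delta: 0a->1 0b->1 1a->0 1b->0

State merging on the prefix tree: take the shortest (then alphabetical) example prefix whose next move is undefined and point that move at state 0, else 1, else 2, ...; a target is out if some Accept/Reject pair would then sit in one state with the same input left (inseparable). If every existing state is out, open a new one.
a: 0a undefined. 0a->0: no, ab/b meet in 0 with "b" left. Open state 1: 0a->1.
b: 0b undefined. 0b->0: no, ab/bab meet in 1 with "b" left. 0b->1: ok.
aa: 1a undefined. 1a->0: ok.
ab: 1b undefined. 1b->0: ok.
All examples now run through 2 states with every (state, symbol) defined. Accept strings end in {0}, Reject strings end in {1}; accept={0}.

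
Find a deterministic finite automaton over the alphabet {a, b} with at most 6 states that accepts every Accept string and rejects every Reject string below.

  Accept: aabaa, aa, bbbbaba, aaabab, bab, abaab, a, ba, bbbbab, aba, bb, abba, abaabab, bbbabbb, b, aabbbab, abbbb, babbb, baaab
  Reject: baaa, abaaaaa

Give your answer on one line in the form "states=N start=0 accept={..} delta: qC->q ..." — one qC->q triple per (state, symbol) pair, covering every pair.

Fold the examples into a partial DFA from state 0: repeatedly fix the first undefined (state, symbol) met by the shortest-then-alphabetical prefix, trying targets in increasing order and rejecting any under which an Accept and a Reject string meet in one state with the same remainder; add a state when all current targets are rejected. Accepting states are where Accept strings end.
a: 0a undefined. 0a->0: ok.
b: 0b undefined. 0b->0: no, aabaa/baaa meet in 0. Open state 1: 0b->1.
ba: 1a undefined. 1a->0: no, aabaa/baaa meet in 0. 1a->1: no, aabaa/baaa meet in 1. Open state 2: 1a->2.
bb: 1b undefined. 1b->0: ok.
baa: 2a undefined. 2a->0: no, aabaa/baaa meet in 0. 2a->1: no, bbbbaba/baaa meet in 2. 2a->2: no, aabaa/baaa meet in 2. Open state 3: 2a->3.
bab: 2b undefined. 2b->0: ok.
baaa: 3a undefined. 3a->0: no, aa/baaa meet in 0. 3a->1: no, aabaa/abaaaaa meet in 3. 3a->2: no, bbbbaba/baaa meet in 2. 3a->3: no, aabaa/baaa meet in 3. Open state 4: 3a->4.
abaab: 3b undefined. 3b->0: ok.
baaab: 4b undefined. 4b->0: ok.
abaaaa: 4a undefined. 4a->0: no, aa/abaaaaa meet in 0. 4a->1: no, bbbbaba/abaaaaa meet in 2. 4a->2: no, aabaa/abaaaaa meet in 3. 4a->3: ok.
All examples now run through 5 states with every (state, symbol) defined. Accept strings end in {0,1,2,3}, Reject strings end in {4}; accept={0,1,2,3}.

states=5 start=0 accept={0,1,2,3} delta: 0a->0 0b->1 1a->2 1b->0 2a->3 2b->0 3a->4 3b->0 4a->3 4b->0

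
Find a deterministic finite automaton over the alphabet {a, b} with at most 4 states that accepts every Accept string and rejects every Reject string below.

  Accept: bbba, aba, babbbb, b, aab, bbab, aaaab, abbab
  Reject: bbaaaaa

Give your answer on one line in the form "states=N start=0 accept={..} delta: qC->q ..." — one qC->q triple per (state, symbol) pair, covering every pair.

states=3 start=0 accept={0,1} delta: 0a->0 0b->1 1a->0 1b->2 2a->2 2b->0

State merging on the prefix tree: take the shortest (then alphabetical) example prefix whose next move is undefined and point that move at state 0, else 1, else 2, ...; a target is out if some Accept/Reject pair would then sit in one state with the same input left (inseparable). If every existing state is out, open a new one.
a: 0a undefined. 0a->0: ok.
b: 0b undefined. 0b->0: no, bbba/bbaaaaa meet in 0. Open state 1: 0b->1.
ba: 1a undefined. 1a->0: ok.
bb: 1b undefined. 1b->0: no, bbba/bbaaaaa meet in 0. 1b->1: no, bbba/bbaaaaa meet in 0. Open state 2: 1b->2.
bba: 2a undefined. 2a->0: no, aba/bbaaaaa meet in 0. 2a->1: no, aba/bbaaaaa meet in 0. 2a->2: ok.
bbb: 2b undefined. 2b->0: ok.
All examples now run through 3 states with every (state, symbol) defined. Accept strings end in {0,1}, Reject strings end in {2}; accept={0,1}.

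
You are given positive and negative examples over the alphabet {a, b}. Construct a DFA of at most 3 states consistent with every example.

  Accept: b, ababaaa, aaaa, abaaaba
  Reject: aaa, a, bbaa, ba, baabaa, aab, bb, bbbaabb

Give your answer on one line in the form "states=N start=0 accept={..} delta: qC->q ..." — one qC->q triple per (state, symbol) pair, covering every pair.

State merging on the prefix tree: take the shortest (then alphabetical) example prefix whose next move is undefined and point that move at state 0, else 1, else 2, ...; a target is out if some Accept/Reject pair would then sit in one state with the same input left (inseparable). If every existing state is out, open a new one.
a: 0a undefined. 0a->0: no, b/aab meet in 0 with "b" left. Open state 1: 0a->1.
b: 0b undefined. 0b->0: no, b/bb meet in 0. 0b->1: no, b/a meet in 1. Open state 2: 0b->2.
aa: 1a undefined. 1a->0: no, b/aab meet in 2. 1a->1: no, aaaa/aaa meet in 1. 1a->2: ok.
ab: 1b undefined. 1b->0: no, ababaaa/aaa meet in 2 with "a" left. 1b->1: ok.
ba: 2a undefined. 2a->0: no, aaaa/a meet in 1. 2a->1: ok.
bb: 2b undefined. 2b->0: no, b/bbaa meet in 2. 2b->1: ok.
All examples now run through 3 states with every (state, symbol) defined. Accept strings end in {2}, Reject strings end in {1}; accept={2}.

states=3 start=0 accept={2} delta: 0a->1 0b->2 1a->2 1b->1 2a->1 2b->1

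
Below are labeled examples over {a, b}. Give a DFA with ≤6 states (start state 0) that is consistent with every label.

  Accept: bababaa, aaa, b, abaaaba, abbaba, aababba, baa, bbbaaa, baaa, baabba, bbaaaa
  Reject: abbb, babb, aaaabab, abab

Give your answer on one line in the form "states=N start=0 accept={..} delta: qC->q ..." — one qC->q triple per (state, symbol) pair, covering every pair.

Fold the examples into a partial DFA from state 0: repeatedly fix the first undefined (state, symbol) met by the shortest-then-alphabetical prefix, trying targets in increasing order and rejecting any under which an Accept and a Reject string meet in one state with the same remainder; add a state when all current targets are rejected. Accepting states are where Accept strings end.
a: 0a undefined. 0a->0: ok.
b: 0b undefined. 0b->0: no, bababaa/abbb meet in 0. Open state 1: 0b->1.
ba: 1a undefined. 1a->0: no, b/aaaabab meet in 1. 1a->1: ok.
bb: 1b undefined. 1b->0: no, bababaa/abbb meet in 1. 1b->1: no, bababaa/abbb meet in 1. Open state 2: 1b->2.
bba: 2a undefined. 2a->0: ok.
bbb: 2b undefined. 2b->0: no, aaa/abbb meet in 0. 2b->1: no, bababaa/abbb meet in 1. 2b->2: ok.
All examples now run through 3 states with every (state, symbol) defined. Accept strings end in {0,1}, Reject strings end in {2}; accept={0,1}.

states=3 start=0 accept={0,1} delta: 0a->0 0b->1 1a->1 1b->2 2a->0 2b->2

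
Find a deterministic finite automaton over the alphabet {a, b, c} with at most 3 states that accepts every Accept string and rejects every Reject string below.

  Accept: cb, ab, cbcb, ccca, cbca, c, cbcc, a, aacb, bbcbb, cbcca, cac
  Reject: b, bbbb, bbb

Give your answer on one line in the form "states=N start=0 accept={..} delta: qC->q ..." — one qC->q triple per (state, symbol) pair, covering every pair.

State merging on the prefix tree: take the shortest (then alphabetical) example prefix whose next move is undefined and point that move at state 0, else 1, else 2, ...; a target is out if some Accept/Reject pair would then sit in one state with the same input left (inseparable). If every existing state is out, open a new one.
a: 0a undefined. 0a->0: no, ab/b meet in 0 with "b" left. Open state 1: 0a->1.
b: 0b undefined. 0b->0: ok.
c: 0c undefined. 0c->0: no, cb/b meet in 0. 0c->1: ok.
aa: 1a undefined. 1a->0: ok.
ab: 1b undefined. 1b->0: no, cb/b meet in 0. 1b->1: ok.
cc: 1c undefined. 1c->0: no, cbcb/b meet in 0. 1c->1: no, ccca/b meet in 0. Open state 2: 1c->2.
ccc: 2c undefined. 2c->0: no, cbcc/b meet in 0. 2c->1: no, ccca/b meet in 0. 2c->2: ok.
cbca: 2a undefined. 2a->0: no, ccca/b meet in 0. 2a->1: ok.
cbcb: 2b undefined. 2b->0: no, cbcb/b meet in 0. 2b->1: ok.
All examples now run through 3 states with every (state, symbol) defined. Accept strings end in {1,2}, Reject strings end in {0}; accept={1,2}.

states=3 start=0 accept={1,2} delta: 0a->1 0b->0 0c->1 1a->0 1b->1 1c->2 2a->1 2b->1 2c->2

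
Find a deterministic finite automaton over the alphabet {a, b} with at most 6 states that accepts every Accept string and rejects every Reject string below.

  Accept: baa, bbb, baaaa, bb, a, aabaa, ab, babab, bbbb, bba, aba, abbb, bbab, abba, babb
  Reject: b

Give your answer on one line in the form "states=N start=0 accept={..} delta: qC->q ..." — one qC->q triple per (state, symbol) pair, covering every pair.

Fold the examples into a partial DFA from state 0: repeatedly fix the first undefined (state, symbol) met by the shortest-then-alphabetical prefix, trying targets in increasing order and rejecting any under which an Accept and a Reject string meet in one state with the same remainder; add a state when all current targets are rejected. Accepting states are where Accept strings end.
a: 0a undefined. 0a->0: no, ab/b meet in 0 with "b" left. Open state 1: 0a->1.
b: 0b undefined. 0b->0: no, bbb/b meet in 0. 0b->1: no, a/b meet in 1. Open state 2: 0b->2.
aa: 1a undefined. 1a->0: ok.
ab: 1b undefined. 1b->0: ok.
ba: 2a undefined. 2a->0: no, babab/b meet in 2. 2a->1: no, babb/b meet in 2. 2a->2: no, baa/b meet in 2. Open state 3: 2a->3.
bb: 2b undefined. 2b->0: no, bbb/b meet in 2. 2b->1: no, bbbb/b meet in 2. 2b->2: no, bbb/b meet in 2. 2b->3: ok.
baa: 3a undefined. 3a->0: no, bbab/b meet in 2. 3a->1: ok.
bab: 3b undefined. 3b->0: no, bbbb/b meet in 2. 3b->1: no, babab/b meet in 2. 3b->2: no, bbb/b meet in 2. 3b->3: ok.
All examples now run through 4 states with every (state, symbol) defined. Accept strings end in {0,1,3}, Reject strings end in {2}; accept={0,1,3}.

states=4 start=0 accept={0,1,3} delta: 0a->1 0b->2 1a->0 1b->0 2a->3 2b->3 3a->1 3b->3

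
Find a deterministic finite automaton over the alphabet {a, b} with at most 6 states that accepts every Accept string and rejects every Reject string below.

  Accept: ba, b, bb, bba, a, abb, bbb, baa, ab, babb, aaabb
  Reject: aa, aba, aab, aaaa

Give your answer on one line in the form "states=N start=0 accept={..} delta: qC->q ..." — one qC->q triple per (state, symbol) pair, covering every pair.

Fold the examples into a partial DFA from state 0: repeatedly fix the first undefined (state, symbol) met by the shortest-then-alphabetical prefix, trying targets in increasing order and rejecting any under which an Accept and a Reject string meet in one state with the same remainder; add a state when all current targets are rejected. Accepting states are where Accept strings end.
a: 0a undefined. 0a->0: no, ba/aba meet in 0 with "ba" left. Open state 1: 0a->1.
b: 0b undefined. 0b->0: no, baa/aa meet in 1 with "a" left. 0b->1: no, ba/aa meet in 1 with "a" left. Open state 2: 0b->2.
aa: 1a undefined. 1a->0: no, b/aab meet in 2. 1a->1: no, a/aa meet in 1. 1a->2: no, b/aa meet in 2. Open state 3: 1a->3.
ab: 1b undefined. 1b->0: no, a/aba meet in 1. 1b->1: ok.
ba: 2a undefined. 2a->0: ok.
bb: 2b undefined. 2b->0: ok.
aaa: 3a undefined. 3a->0: no, bba/aaaa meet in 1. 3a->1: ok.
aab: 3b undefined. 3b->0: no, ba/aab meet in 0. 3b->1: no, bba/aab meet in 1. 3b->2: no, b/aab meet in 2. 3b->3: ok.
All examples now run through 4 states with every (state, symbol) defined. Accept strings end in {0,1,2}, Reject strings end in {3}; accept={0,1,2}.

states=4 start=0 accept={0,1,2} delta: 0a->1 0b->2 1a->3 1b->1 2a->0 2b->0 3a->1 3b->3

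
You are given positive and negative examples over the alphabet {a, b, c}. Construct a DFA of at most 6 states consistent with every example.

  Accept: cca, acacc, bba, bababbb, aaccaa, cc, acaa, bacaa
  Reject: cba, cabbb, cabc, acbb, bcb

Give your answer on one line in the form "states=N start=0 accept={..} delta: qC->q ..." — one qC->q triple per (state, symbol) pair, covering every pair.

Grow the machine one transition at a time. Run the examples from 0; the earliest place one falls off (shortest prefix, ties alphabetical) gets sent to the lowest-numbered state that keeps every Accept/Reject pair distinguishable — a pair clashes when both reach the same state with identical unread suffix — and to a fresh state only if none does.
a: 0a undefined. 0a->0: ok.
b: 0b undefined. 0b->0: ok.
c: 0c undefined. 0c->0: no, cca/cba meet in 0. Open state 1: 0c->1.
ca: 1a undefined. 1a->0: no, bba/cabbb meet in 0. 1a->1: ok.
cb: 1b undefined. 1b->0: no, bba/cba meet in 0. 1b->1: no, cc/cabc meet in 1 with "c" left. Open state 2: 1b->2.
cc: 1c undefined. 1c->0: ok.
cba: 2a undefined. 2a->0: no, cca/cba meet in 0. 2a->1: no, acacc/cba meet in 1. 2a->2: ok.
acbb: 2b undefined. 2b->0: no, cca/cabbb meet in 0. 2b->1: no, acacc/acbb meet in 1. 2b->2: ok.
cabc: 2c undefined. 2c->0: no, cca/cabc meet in 0. 2c->1: no, acacc/cabc meet in 1. 2c->2: ok.
All examples now run through 3 states with every (state, symbol) defined. Accept strings end in {0,1}, Reject strings end in {2}; accept={0,1}.

states=3 start=0 accept={0,1} delta: 0a->0 0b->0 0c->1 1a->1 1b->2 1c->0 2a->2 2b->2 2c->2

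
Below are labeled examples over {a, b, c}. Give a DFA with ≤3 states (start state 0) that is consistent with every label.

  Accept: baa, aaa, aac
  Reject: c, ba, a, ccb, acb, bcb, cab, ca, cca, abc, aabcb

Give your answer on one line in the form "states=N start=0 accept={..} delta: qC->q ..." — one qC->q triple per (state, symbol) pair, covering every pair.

states=3 start=0 accept={2} delta: 0a->1 0b->0 0c->0 1a->2 1b->0 1c->0 2a->2 2b->0 2c->2

Fold the examples into a partial DFA from state 0: repeatedly fix the first undefined (state, symbol) met by the shortest-then-alphabetical prefix, trying targets in increasing order and rejecting any under which an Accept and a Reject string meet in one state with the same remainder; add a state when all current targets are rejected. Accepting states are where Accept strings end.
a: 0a undefined. 0a->0: no, aaa/a meet in 0. Open state 1: 0a->1.
b: 0b undefined. 0b->0: ok.
c: 0c undefined. 0c->0: ok.
aa: 1a undefined. 1a->0: no, baa/c meet in 0. 1a->1: no, baa/ba meet in 1. Open state 2: 1a->2.
ab: 1b undefined. 1b->0: ok.
ac: 1c undefined. 1c->0: ok.
aaa: 2a undefined. 2a->0: no, aaa/c meet in 0. 2a->1: no, aaa/ba meet in 1. 2a->2: ok.
aab: 2b undefined. 2b->0: ok.
aac: 2c undefined. 2c->0: no, aac/c meet in 0. 2c->1: no, aac/ba meet in 1. 2c->2: ok.
All examples now run through 3 states with every (state, symbol) defined. Accept strings end in {2}, Reject strings end in {0,1}; accept={2}.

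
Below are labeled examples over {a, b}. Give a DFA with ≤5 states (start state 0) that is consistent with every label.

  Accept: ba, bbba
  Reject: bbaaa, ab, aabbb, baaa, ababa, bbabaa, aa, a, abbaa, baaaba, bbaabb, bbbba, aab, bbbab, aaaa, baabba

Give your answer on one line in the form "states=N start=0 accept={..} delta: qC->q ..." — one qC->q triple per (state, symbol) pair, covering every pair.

State merging on the prefix tree: take the shortest (then alphabetical) example prefix whose next move is undefined and point that move at state 0, else 1, else 2, ...; a target is out if some Accept/Reject pair would then sit in one state with the same input left (inseparable). If every existing state is out, open a new one.
a: 0a undefined. 0a->0: ok.
b: 0b undefined. 0b->0: no, ba/bbaaa meet in 0. Open state 1: 0b->1.
ba: 1a undefined. 1a->0: no, ba/baaa meet in 0. 1a->1: no, ba/ab meet in 1. Open state 2: 1a->2.
bb: 1b undefined. 1b->0: ok.
baa: 2a undefined. 2a->0: no, ba/baaaba meet in 2. 2a->1: no, ba/baaa meet in 2. 2a->2: no, ba/baaa meet in 2. Open state 3: 2a->3.
abab: 2b undefined. 2b->0: ok.
baaa: 3a undefined. 3a->0: no, ba/baaaba meet in 2. 3a->1: ok.
baab: 3b undefined. 3b->0: no, ba/baabba meet in 2. 3b->1: ok.
All examples now run through 4 states with every (state, symbol) defined. Accept strings end in {2}, Reject strings end in {0,1,3}; accept={2}.

states=4 start=0 accept={2} delta: 0a->0 0b->1 1a->2 1b->0 2a->3 2b->0 3a->1 3b->1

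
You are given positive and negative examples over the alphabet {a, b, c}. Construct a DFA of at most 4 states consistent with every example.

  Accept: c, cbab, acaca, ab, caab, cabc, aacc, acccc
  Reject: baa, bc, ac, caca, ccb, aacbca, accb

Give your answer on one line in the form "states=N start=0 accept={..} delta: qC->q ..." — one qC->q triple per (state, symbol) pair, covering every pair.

Fold the examples into a partial DFA from state 0: repeatedly fix the first undefined (state, symbol) met by the shortest-then-alphabetical prefix, trying targets in increasing order and rejecting any under which an Accept and a Reject string meet in one state with the same remainder; add a state when all current targets are rejected. Accepting states are where Accept strings end.
a: 0a undefined. 0a->0: no, c/ac meet in 0 with "c" left. Open state 1: 0a->1.
b: 0b undefined. 0b->0: no, c/bc meet in 0 with "c" left. 0b->1: ok.
c: 0c undefined. 0c->0: ok.
aa: 1a undefined. 1a->0: no, cbab/baa meet in 1. 1a->1: ok.
ab: 1b undefined. 1b->0: ok.
ac: 1c undefined. 1c->0: no, c/bc meet in 0. 1c->1: no, c/accb meet in 0. Open state 2: 1c->2.
aca: 2a undefined. 2a->0: no, c/caca meet in 0. 2a->1: no, acaca/baa meet in 1. 2a->2: ok.
acc: 2c undefined. 2c->0: no, acaca/baa meet in 1. 2c->1: no, c/accb meet in 0. 2c->2: no, acaca/bc meet in 2. Open state 3: 2c->3.
aacb: 2b undefined. 2b->0: ok.
accb: 3b undefined. 3b->0: no, c/accb meet in 0. 3b->1: ok.
accc: 3c undefined. 3c->0: ok.
acaca: 3a undefined. 3a->0: ok.
All examples now run through 4 states with every (state, symbol) defined. Accept strings end in {0,3}, Reject strings end in {1,2}; accept={0,3}.

states=4 start=0 accept={0,3} delta: 0a->1 0b->1 0c->0 1a->1 1b->0 1c->2 2a->2 2b->0 2c->3 3a->0 3b->1 3c->0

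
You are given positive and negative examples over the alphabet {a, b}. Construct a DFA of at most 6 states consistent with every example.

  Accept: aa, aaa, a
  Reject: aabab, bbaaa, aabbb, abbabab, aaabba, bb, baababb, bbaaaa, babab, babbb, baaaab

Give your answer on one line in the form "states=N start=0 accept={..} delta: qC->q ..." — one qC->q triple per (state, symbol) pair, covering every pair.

Grow the machine one transition at a time. Run the examples from 0; the earliest place one falls off (shortest prefix, ties alphabetical) gets sent to the lowest-numbered state that keeps every Accept/Reject pair distinguishable — a pair clashes when both reach the same state with identical unread suffix — and to a fresh state only if none does.
a: 0a undefined. 0a->0: ok.
b: 0b undefined. 0b->0: no, aa/aabab meet in 0. Open state 1: 0b->1.
ba: 1a undefined. 1a->0: ok.
bb: 1b undefined. 1b->0: no, aa/bbaaa meet in 0. 1b->1: no, aa/bbaaa meet in 0. Open state 2: 1b->2.
bba: 2a undefined. 2a->0: no, aa/bbaaa meet in 0. 2a->1: no, aa/bbaaa meet in 0. 2a->2: ok.
aabbb: 2b undefined. 2b->0: no, aa/aabbb meet in 0. 2b->1: ok.
All examples now run through 3 states with every (state, symbol) defined. Accept strings end in {0}, Reject strings end in {1,2}; accept={0}.

states=3 start=0 accept={0} delta: 0a->0 0b->1 1a->0 1b->2 2a->2 2b->1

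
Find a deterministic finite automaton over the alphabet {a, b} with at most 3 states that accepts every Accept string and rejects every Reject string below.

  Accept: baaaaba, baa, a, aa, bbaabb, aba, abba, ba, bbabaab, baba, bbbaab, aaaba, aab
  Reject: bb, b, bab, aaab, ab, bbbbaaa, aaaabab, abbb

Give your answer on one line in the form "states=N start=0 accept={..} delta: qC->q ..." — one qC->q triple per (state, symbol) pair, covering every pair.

states=3 start=0 accept={1,2} delta: 0a->1 0b->0 1a->2 1b->0 2a->0 2b->2

State merging on the prefix tree: take the shortest (then alphabetical) example prefix whose next move is undefined and point that move at state 0, else 1, else 2, ...; a target is out if some Accept/Reject pair would then sit in one state with the same input left (inseparable). If every existing state is out, open a new one.
a: 0a undefined. 0a->0: no, aab/b meet in 0 with "b" left. Open state 1: 0a->1.
b: 0b undefined. 0b->0: ok.
aa: 1a undefined. 1a->0: no, baaaaba/bbbbaaa meet in 1. 1a->1: no, baa/bbbbaaa meet in 1. Open state 2: 1a->2.
ab: 1b undefined. 1b->0: ok.
aaa: 2a undefined. 2a->0: ok.
aab: 2b undefined. 2b->0: no, bbaabb/bb meet in 0. 2b->1: no, bbaabb/bb meet in 0. 2b->2: ok.
All examples now run through 3 states with every (state, symbol) defined. Accept strings end in {1,2}, Reject strings end in {0}; accept={1,2}.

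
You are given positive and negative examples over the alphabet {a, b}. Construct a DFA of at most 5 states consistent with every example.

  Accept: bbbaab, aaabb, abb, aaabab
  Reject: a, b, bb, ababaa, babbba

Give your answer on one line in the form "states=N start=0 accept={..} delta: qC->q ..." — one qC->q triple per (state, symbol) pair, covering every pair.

Fold the examples into a partial DFA from state 0: repeatedly fix the first undefined (state, symbol) met by the shortest-then-alphabetical prefix, trying targets in increasing order and rejecting any under which an Accept and a Reject string meet in one state with the same remainder; add a state when all current targets are rejected. Accepting states are where Accept strings end.
a: 0a undefined. 0a->0: no, aaabb/bb meet in 0 with "bb" left. Open state 1: 0a->1.
b: 0b undefined. 0b->0: ok.
aa: 1a undefined. 1a->0: no, bbbaab/b meet in 0. 1a->1: ok.
ab: 1b undefined. 1b->0: no, bbbaab/b meet in 0. 1b->1: no, bbbaab/a meet in 1. Open state 2: 1b->2.
aba: 2a undefined. 2a->0: no, aaabab/b meet in 0. 2a->1: ok.
abb: 2b undefined. 2b->0: no, aaabb/b meet in 0. 2b->1: no, aaabb/a meet in 1. 2b->2: ok.
All examples now run through 3 states with every (state, symbol) defined. Accept strings end in {2}, Reject strings end in {0,1}; accept={2}.

states=3 start=0 accept={2} delta: 0a->1 0b->0 1a->1 1b->2 2a->1 2b->2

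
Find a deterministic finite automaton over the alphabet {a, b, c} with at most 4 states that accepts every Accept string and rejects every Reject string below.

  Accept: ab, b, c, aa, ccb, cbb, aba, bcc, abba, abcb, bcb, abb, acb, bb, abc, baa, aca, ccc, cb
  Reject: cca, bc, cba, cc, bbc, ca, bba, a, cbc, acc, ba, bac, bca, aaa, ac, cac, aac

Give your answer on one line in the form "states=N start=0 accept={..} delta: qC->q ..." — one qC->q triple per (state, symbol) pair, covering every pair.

states=4 start=0 accept={2,3} delta: 0a->1 0b->2 0c->2 1a->2 1b->3 1c->1 2a->1 2b->2 2c->0 3a->2 3b->3 3c->2

Grow the machine one transition at a time. Run the examples from 0; the earliest place one falls off (shortest prefix, ties alphabetical) gets sent to the lowest-numbered state that keeps every Accept/Reject pair distinguishable — a pair clashes when both reach the same state with identical unread suffix — and to a fresh state only if none does.
a: 0a undefined. 0a->0: no, c/ac meet in 0 with "c" left. Open state 1: 0a->1.
b: 0b undefined. 0b->0: no, c/bc meet in 0 with "c" left. 0b->1: no, b/a meet in 1. Open state 2: 0b->2.
c: 0c undefined. 0c->0: no, c/cc meet in 0. 0c->1: no, c/a meet in 1. 0c->2: ok.
aa: 1a undefined. 1a->0: no, b/aac meet in 2. 1a->1: no, aa/a meet in 1. 1a->2: ok.
ab: 1b undefined. 1b->0: no, aba/a meet in 1. 1b->1: no, ab/a meet in 1. 1b->2: no, aba/ca meet in 2 with "a" left. Open state 3: 1b->3.
ac: 1c undefined. 1c->0: no, b/acc meet in 2. 1c->1: ok.
ba: 2a undefined. 2a->0: no, b/bac meet in 2. 2a->1: ok.
bb: 2b undefined. 2b->0: no, b/bbc meet in 2. 2b->1: no, b/cba meet in 2. 2b->2: ok.
bc: 2c undefined. 2c->0: ok.
aba: 3a undefined. 3a->0: no, aba/bc meet in 0. 3a->1: no, aba/cca meet in 1. 3a->2: ok.
abb: 3b undefined. 3b->0: no, abba/cca meet in 1. 3b->1: no, abb/cca meet in 1. 3b->2: no, abba/cca meet in 1. 3b->3: ok.
abc: 3c undefined. 3c->0: no, abc/bc meet in 0. 3c->1: no, abc/cca meet in 1. 3c->2: ok.
All examples now run through 4 states with every (state, symbol) defined. Accept strings end in {2,3}, Reject strings end in {0,1}; accept={2,3}.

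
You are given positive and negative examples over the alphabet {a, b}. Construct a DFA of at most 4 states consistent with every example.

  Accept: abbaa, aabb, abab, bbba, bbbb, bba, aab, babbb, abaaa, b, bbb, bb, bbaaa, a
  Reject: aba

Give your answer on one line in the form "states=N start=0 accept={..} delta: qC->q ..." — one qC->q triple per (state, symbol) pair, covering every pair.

State merging on the prefix tree: take the shortest (then alphabetical) example prefix whose next move is undefined and point that move at state 0, else 1, else 2, ...; a target is out if some Accept/Reject pair would then sit in one state with the same input left (inseparable). If every existing state is out, open a new one.
a: 0a undefined. 0a->0: ok.
b: 0b undefined. 0b->0: no, abbaa/aba meet in 0. Open state 1: 0b->1.
ba: 1a undefined. 1a->0: no, abaaa/aba meet in 0. 1a->1: no, aab/aba meet in 1. Open state 2: 1a->2.
bb: 1b undefined. 1b->0: no, bbba/aba meet in 2. 1b->1: no, bbba/aba meet in 2. 1b->2: no, aabb/aba meet in 2. Open state 3: 1b->3.
bab: 2b undefined. 2b->0: ok.
bba: 3a undefined. 3a->0: ok.
bbb: 3b undefined. 3b->0: ok.
abaa: 2a undefined. 2a->0: ok.
All examples now run through 4 states with every (state, symbol) defined. Accept strings end in {0,1,3}, Reject strings end in {2}; accept={0,1,3}.

states=4 start=0 accept={0,1,3} delta: 0a->0 0b->1 1a->2 1b->3 2a->0 2b->0 3a->0 3b->0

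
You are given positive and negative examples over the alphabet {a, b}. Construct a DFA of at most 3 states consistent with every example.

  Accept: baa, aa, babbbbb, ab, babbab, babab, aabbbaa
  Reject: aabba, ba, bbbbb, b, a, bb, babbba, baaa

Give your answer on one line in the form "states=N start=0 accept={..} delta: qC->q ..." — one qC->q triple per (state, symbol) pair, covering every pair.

State merging on the prefix tree: take the shortest (then alphabetical) example prefix whose next move is undefined and point that move at state 0, else 1, else 2, ...; a target is out if some Accept/Reject pair would then sit in one state with the same input left (inseparable). If every existing state is out, open a new one.
a: 0a undefined. 0a->0: no, aa/a meet in 0. Open state 1: 0a->1.
b: 0b undefined. 0b->0: ok.
aa: 1a undefined. 1a->0: no, baa/bbbbb meet in 0. 1a->1: no, baa/ba meet in 1. Open state 2: 1a->2.
ab: 1b undefined. 1b->0: no, babbbbb/bbbbb meet in 0. 1b->1: no, baa/babbba meet in 2. 1b->2: ok.
aab: 2b undefined. 2b->0: no, babbbbb/bbbbb meet in 0. 2b->1: no, babbab/ba meet in 1. 2b->2: ok.
baaa: 2a undefined. 2a->0: no, babbab/aabba meet in 0. 2a->1: ok.
All examples now run through 3 states with every (state, symbol) defined. Accept strings end in {2}, Reject strings end in {0,1}; accept={2}.

states=3 start=0 accept={2} delta: 0a->1 0b->0 1a->2 1b->2 2a->1 2b->2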